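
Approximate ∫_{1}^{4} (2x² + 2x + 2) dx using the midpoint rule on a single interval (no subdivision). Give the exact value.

58.5

M = (b−a)·f(2.5) = 3·(19.5) = 58.5.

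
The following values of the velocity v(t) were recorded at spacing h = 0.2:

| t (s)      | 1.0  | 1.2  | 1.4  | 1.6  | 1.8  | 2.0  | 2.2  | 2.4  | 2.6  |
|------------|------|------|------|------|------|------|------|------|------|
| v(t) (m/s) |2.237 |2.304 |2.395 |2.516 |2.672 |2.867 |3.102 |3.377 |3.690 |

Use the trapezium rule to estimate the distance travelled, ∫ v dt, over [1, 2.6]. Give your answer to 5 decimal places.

4.43930

h = 0.2, n = 8.
(h/2)·[y₀ + 2y₁ + 2y₂ + 2y₃ + 2y₄ + 2y₅ + 2y₆ + 2y₇ + y₈] = 0.1·(44.393) = 4.43930.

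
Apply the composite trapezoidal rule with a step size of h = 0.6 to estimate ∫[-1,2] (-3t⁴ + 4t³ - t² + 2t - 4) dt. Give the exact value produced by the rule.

-19.10112

h = (2 − (-1))/5 = 0.6.
Nodes t₀,…,t₅ = -1, -0.4, 0.2, 0.8, 1.4, 2.
f(t) = -3t⁴ + 4t³ - t² + 2t - 4: f₀=-14, f₁=-5.2928, f₂=-3.6128, f₃=-2.2208, f₄=-3.7088, f₅=-20.
(h/2)·[f₀ + 2f₁ + 2f₂ + 2f₃ + 2f₄ + f₅] = 0.3·(-63.6704) = -19.10112.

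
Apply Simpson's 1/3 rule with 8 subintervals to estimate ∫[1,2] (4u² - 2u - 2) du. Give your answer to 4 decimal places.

4.3333

h = (2 − 1)/8 = 0.125.
Nodes u₀,…,u₈ = 1, 1.125, 1.25, 1.375, 1.5, 1.625, 1.75, 1.875, 2.
f(u) = 4u² - 2u - 2: f₀=0, f₁=0.8125, f₂=1.75, f₃=2.8125, f₄=4, f₅=5.3125, f₆=6.75, f₇=8.3125, f₈=10.
(h/3)·[f₀ + 4f₁ + 2f₂ + 4f₃ + 2f₄ + 4f₅ + 2f₆ + 4f₇ + f₈] = 0.041667·(104) = 4.3333.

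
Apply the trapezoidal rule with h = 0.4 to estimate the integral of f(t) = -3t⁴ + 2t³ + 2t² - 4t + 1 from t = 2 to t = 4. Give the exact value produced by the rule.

-467.75488

h = (4 − 2)/5 = 0.4.
Nodes t₀,…,t₅ = 2, 2.4, 2.8, 3.2, 3.6, 4.
f(t) = -3t⁴ + 2t³ + 2t² - 4t + 1: f₀=-31, f₁=-68.9648, f₂=-135.0128, f₃=-240.3568, f₄=-398.0528, f₅=-623.
(h/2)·[f₀ + 2f₁ + 2f₂ + 2f₃ + 2f₄ + f₅] = 0.2·(-2338.7744) = -467.75488.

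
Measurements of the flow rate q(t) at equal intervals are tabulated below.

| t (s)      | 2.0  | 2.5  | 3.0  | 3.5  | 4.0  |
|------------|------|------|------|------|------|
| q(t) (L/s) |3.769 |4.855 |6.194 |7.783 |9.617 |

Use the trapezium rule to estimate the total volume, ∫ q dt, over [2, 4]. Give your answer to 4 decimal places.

h = 0.5, n = 4.
(h/2)·[y₀ + 2y₁ + 2y₂ + 2y₃ + y₄] = 0.25·(51.050) = 12.7625.

12.7625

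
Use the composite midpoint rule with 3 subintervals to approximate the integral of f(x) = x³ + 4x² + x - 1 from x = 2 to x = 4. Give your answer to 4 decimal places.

h = (4 − 2)/3 = 0.666667.
Midpoints m₁,…,m₃ = 2.333333, 3, 3.666667.
f(m₁)=35.814815, f(m₂)=65, f(m₃)=105.740741.
h·[f(m₁) + f(m₂) + f(m₃)] = 0.666667·(206.555556) = 137.7037.

137.7037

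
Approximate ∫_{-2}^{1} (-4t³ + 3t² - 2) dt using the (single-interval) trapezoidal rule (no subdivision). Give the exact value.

58.5

T = (b−a)/2 · [f(-2) + f(1)] = 1.5·[42 + (-3)] = 58.5.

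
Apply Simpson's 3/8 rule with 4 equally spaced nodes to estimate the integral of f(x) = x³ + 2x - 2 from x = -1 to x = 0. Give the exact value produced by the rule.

h = (0 − (-1))/3 = 0.333333.
Nodes x₀,…,x₃ = -1, -0.666667, -0.333333, 0.
f(x) = x³ + 2x - 2: f₀=-5, f₁=-3.629630, f₂=-2.703704, f₃=-2.
(3h/8)·[f₀ + 3f₁ + 3f₂ + f₃] = 0.125·(-26) = -3.25.

-3.25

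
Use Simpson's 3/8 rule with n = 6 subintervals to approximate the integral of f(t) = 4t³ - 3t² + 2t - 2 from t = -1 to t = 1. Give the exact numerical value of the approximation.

h = (1 − (-1))/6 = 0.333333.
Nodes t₀,…,t₆ = -1, -0.666667, -0.333333, 0, 0.333333, 0.666667, 1.
f(t) = 4t³ - 3t² + 2t - 2: f₀=-11, f₁=-5.851852, f₂=-3.148148, f₃=-2, f₄=-1.518519, f₅=-0.814815, f₆=1.
(3h/8)·[f₀ + 3f₁ + 3f₂ + 2f₃ + 3f₄ + 3f₅ + f₆] = 0.125·(-48) = -6.

-6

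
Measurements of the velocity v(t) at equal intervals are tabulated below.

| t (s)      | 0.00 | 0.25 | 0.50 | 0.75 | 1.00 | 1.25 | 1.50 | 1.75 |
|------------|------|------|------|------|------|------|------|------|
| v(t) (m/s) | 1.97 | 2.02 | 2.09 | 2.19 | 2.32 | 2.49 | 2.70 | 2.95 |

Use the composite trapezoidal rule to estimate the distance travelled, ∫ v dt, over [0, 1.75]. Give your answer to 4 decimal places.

h = 0.25, n = 7.
(h/2)·[y₀ + 2y₁ + 2y₂ + 2y₃ + 2y₄ + 2y₅ + 2y₆ + y₇] = 0.125·(32.54) = 4.0675.

4.0675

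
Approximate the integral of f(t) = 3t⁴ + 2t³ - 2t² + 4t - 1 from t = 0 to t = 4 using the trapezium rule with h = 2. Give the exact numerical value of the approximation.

1004

h = (4 − 0)/2 = 2.
Nodes t₀,…,t₂ = 0, 2, 4.
f(t) = 3t⁴ + 2t³ - 2t² + 4t - 1: f₀=-1, f₁=63, f₂=879.
(h/2)·[f₀ + 2f₁ + f₂] = 1·(1004) = 1004.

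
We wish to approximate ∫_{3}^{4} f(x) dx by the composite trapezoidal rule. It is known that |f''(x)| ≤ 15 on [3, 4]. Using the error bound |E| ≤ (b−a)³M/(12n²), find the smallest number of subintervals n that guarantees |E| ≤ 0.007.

14

Need 15/(12n²) ≤ 0.007.
n² ≥ 15/(12·0.007) = 178.571 ⇒ n ≥ 13.3631, so the smallest n is 14.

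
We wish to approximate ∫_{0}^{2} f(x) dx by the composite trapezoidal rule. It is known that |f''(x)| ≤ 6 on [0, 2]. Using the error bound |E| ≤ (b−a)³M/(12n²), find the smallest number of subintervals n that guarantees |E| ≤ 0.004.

32

Need 48/(12n²) ≤ 0.004.
n² ≥ 48/(12·0.004) = 1000 ⇒ n ≥ 31.6228, so the smallest n is 32.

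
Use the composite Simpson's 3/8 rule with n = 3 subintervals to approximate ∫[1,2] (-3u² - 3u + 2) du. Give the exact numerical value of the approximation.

-9.5

h = (2 − 1)/3 = 0.333333.
Nodes u₀,…,u₃ = 1, 1.333333, 1.666667, 2.
f(u) = -3u² - 3u + 2: f₀=-4, f₁=-7.333333, f₂=-11.333333, f₃=-16.
(3h/8)·[f₀ + 3f₁ + 3f₂ + f₃] = 0.125·(-76) = -9.5.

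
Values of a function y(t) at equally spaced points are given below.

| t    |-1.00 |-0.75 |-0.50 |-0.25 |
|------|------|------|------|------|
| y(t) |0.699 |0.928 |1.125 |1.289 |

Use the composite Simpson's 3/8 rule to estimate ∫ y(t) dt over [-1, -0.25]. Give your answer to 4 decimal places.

0.7638

h = 0.25, n = 3.
(3h/8)·[y₀ + 3y₁ + 3y₂ + y₃] = 0.09375·(8.147) = 0.7638.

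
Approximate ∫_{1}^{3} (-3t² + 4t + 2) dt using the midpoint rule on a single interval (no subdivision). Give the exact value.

-4

M = (b−a)·f(2) = 2·(-2) = -4.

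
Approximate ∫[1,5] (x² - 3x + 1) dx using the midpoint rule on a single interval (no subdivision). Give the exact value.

M = (b−a)·f(3) = 4·(1) = 4.

4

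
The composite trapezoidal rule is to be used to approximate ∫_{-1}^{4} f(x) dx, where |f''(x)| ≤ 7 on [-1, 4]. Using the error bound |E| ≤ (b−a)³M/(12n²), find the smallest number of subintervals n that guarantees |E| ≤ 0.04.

43

Need 875/(12n²) ≤ 0.04.
n² ≥ 875/(12·0.04) = 1822.92 ⇒ n ≥ 42.6956, so the smallest n is 43.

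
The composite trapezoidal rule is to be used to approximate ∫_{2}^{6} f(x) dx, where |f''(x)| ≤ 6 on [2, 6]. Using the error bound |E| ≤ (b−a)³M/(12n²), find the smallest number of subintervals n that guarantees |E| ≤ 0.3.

11

Need 384/(12n²) ≤ 0.3.
n² ≥ 384/(12·0.3) = 106.667 ⇒ n ≥ 10.3280, so the smallest n is 11.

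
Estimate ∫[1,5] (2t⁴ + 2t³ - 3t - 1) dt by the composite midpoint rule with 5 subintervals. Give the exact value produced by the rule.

1491.40224

h = (5 − 1)/5 = 0.8.
Midpoints m₁,…,m₅ = 1.4, 2.2, 3, 3.8, 4.6.
f(m₁)=7.9712, f(m₂)=60.5472, f(m₃)=206, f(m₄)=514.3712, f(m₅)=1075.3632.
h·[f(m₁) + f(m₂) + f(m₃) + f(m₄) + f(m₅)] = 0.8·(1864.2528) = 1491.40224.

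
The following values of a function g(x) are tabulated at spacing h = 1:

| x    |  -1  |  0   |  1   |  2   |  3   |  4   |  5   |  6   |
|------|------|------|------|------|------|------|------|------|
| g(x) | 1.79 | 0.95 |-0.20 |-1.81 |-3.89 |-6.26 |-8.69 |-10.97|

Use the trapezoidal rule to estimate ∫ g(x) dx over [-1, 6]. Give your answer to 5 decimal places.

-24.49000

h = 1, n = 7.
(h/2)·[y₀ + 2y₁ + 2y₂ + 2y₃ + 2y₄ + 2y₅ + 2y₆ + y₇] = 0.5·(-48.98) = -24.49000.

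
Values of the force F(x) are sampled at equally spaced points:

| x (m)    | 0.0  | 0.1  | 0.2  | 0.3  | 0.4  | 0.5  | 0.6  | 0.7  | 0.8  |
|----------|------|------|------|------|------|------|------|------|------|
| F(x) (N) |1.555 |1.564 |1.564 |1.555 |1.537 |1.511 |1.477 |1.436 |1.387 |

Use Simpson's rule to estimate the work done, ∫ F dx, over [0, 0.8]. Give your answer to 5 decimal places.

h = 0.1, n = 8.
(h/3)·[y₀ + 4y₁ + 2y₂ + 4y₃ + 2y₄ + 4y₅ + 2y₆ + 4y₇ + y₈] = 0.033333·(36.362) = 1.21207.

1.21207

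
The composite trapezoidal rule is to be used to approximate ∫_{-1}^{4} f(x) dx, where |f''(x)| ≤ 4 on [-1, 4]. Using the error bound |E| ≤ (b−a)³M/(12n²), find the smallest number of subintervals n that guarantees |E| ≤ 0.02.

46

Need 500/(12n²) ≤ 0.02.
n² ≥ 500/(12·0.02) = 2083.33 ⇒ n ≥ 45.6435, so the smallest n is 46.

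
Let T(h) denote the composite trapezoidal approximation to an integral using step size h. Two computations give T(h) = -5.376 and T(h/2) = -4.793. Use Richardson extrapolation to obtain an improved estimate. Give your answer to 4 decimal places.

R = (4·T(h/2) − T(h)) / 3 = (4·(-4.793) − (-5.376))/3 = (-13.796)/3 = -4.5987.

-4.5987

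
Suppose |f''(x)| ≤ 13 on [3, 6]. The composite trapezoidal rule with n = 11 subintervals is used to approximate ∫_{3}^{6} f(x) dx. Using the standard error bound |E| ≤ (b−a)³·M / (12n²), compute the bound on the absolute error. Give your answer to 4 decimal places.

0.2417

|E| ≤ (3)³·13 / (12·11²) = 351/1452 = 0.2417.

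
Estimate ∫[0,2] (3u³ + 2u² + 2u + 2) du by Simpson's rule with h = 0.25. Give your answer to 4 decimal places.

h = (2 − 0)/8 = 0.25.
Nodes u₀,…,u₈ = 0, 0.25, 0.5, 0.75, 1, 1.25, 1.5, 1.75, 2.
f(u) = 3u³ + 2u² + 2u + 2: f₀=2, f₁=2.671875, f₂=3.875, f₃=5.890625, f₄=9, f₅=13.484375, f₆=19.625, f₇=27.703125, f₈=38.
(h/3)·[f₀ + 4f₁ + 2f₂ + 4f₃ + 2f₄ + 4f₅ + 2f₆ + 4f₇ + f₈] = 0.083333·(304) = 25.3333.

25.3333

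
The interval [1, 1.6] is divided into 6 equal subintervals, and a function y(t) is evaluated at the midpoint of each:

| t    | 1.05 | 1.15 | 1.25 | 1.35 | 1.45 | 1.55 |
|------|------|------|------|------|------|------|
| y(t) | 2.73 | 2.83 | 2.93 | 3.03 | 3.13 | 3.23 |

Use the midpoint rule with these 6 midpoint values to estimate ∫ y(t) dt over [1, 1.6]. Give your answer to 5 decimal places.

1.78800

h = 0.1, n = 6.
h·[y(m₁) + y(m₂) + y(m₃) + y(m₄) + y(m₅) + y(m₆)] = 0.1·(17.88) = 1.78800.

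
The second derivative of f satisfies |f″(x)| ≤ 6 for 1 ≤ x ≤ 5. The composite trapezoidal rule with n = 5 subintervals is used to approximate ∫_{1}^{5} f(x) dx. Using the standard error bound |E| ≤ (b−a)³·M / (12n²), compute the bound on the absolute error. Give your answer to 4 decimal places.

|E| ≤ (4)³·6 / (12·5²) = 384/300 = 1.2800.

1.2800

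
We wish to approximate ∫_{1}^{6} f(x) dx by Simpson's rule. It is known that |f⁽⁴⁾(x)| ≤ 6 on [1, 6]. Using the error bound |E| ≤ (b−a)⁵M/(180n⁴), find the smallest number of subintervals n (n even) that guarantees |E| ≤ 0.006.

Need 18750/(180n⁴) ≤ 0.006.
n⁴ ≥ 18750/(180·0.006) = 17361.1 ⇒ n ≥ 11.4787, so the smallest even n is 12. (n must be even for Simpson's rule.)

12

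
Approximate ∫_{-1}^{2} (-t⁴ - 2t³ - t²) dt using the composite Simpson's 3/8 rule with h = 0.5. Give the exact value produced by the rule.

h = (2 − (-1))/6 = 0.5.
Nodes t₀,…,t₆ = -1, -0.5, 0, 0.5, 1, 1.5, 2.
f(t) = -t⁴ - 2t³ - t²: f₀=0, f₁=-0.0625, f₂=0, f₃=-0.5625, f₄=-4, f₅=-14.0625, f₆=-36.
(3h/8)·[f₀ + 3f₁ + 3f₂ + 2f₃ + 3f₄ + 3f₅ + f₆] = 0.1875·(-91.5) = -17.15625.

-17.15625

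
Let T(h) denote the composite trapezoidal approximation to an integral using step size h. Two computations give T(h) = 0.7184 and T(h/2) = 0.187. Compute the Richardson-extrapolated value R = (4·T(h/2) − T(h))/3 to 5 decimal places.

0.00987

R = (4·T(h/2) − T(h)) / 3 = (4·0.187 − 0.7184)/3 = (0.0296)/3 = 0.00987.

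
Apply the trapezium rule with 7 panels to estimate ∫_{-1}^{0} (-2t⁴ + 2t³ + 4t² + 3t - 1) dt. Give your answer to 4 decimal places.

-2.0768

h = (0 − (-1))/7 = 0.142857.
Nodes t₀,…,t₇ = -1, -0.857143, -0.714286, -0.571429, -0.428571, -0.285714, -0.142857, 0.
f(t) = -2t⁴ + 2t³ + 4t² + 3t - 1: f₀=-4, f₁=-2.971678, f₂=-2.351520, f₃=-1.994586, f₄=-1.775927, f₅=-1.590587, f₆=-1.353603, f₇=-1.
(h/2)·[f₀ + 2f₁ + 2f₂ + 2f₃ + 2f₄ + 2f₅ + 2f₆ + f₇] = 0.071429·(-29.075802) = -2.0768.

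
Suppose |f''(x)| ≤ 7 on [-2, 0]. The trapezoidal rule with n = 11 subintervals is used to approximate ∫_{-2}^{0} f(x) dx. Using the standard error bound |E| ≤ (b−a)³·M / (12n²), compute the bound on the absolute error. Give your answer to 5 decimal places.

|E| ≤ (2)³·7 / (12·11²) = 56/1452 = 0.03857.

0.03857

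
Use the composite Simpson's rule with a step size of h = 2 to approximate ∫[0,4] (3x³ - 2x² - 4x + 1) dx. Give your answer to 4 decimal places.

h = (4 − 0)/2 = 2.
Nodes x₀,…,x₂ = 0, 2, 4.
f(x) = 3x³ - 2x² - 4x + 1: f₀=1, f₁=9, f₂=145.
(h/3)·[f₀ + 4f₁ + f₂] = 0.666667·(182) = 121.3333.

121.3333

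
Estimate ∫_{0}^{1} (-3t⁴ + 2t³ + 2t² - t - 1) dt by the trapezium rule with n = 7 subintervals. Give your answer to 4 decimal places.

-0.9367

h = (1 − 0)/7 = 0.142857.
Nodes t₀,…,t₇ = 0, 0.142857, 0.285714, 0.428571, 0.571429, 0.714286, 0.857143, 1.
f(t) = -3t⁴ + 2t³ + 2t² - t - 1: f₀=-1, f₁=-1.097459, f₂=-1.095793, f₃=-1.004998, f₄=-0.865056, f₅=-0.745939, f₆=-0.747605, f₇=-1.
(h/2)·[f₀ + 2f₁ + 2f₂ + 2f₃ + 2f₄ + 2f₅ + 2f₆ + f₇] = 0.071429·(-13.113703) = -0.9367.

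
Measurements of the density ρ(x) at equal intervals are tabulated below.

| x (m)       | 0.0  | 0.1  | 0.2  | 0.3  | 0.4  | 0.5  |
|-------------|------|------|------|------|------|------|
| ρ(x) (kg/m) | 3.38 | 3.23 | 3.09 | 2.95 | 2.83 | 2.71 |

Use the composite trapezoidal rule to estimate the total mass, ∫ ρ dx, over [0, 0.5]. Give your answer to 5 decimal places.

1.51450

h = 0.1, n = 5.
(h/2)·[y₀ + 2y₁ + 2y₂ + 2y₃ + 2y₄ + y₅] = 0.05·(30.29) = 1.51450.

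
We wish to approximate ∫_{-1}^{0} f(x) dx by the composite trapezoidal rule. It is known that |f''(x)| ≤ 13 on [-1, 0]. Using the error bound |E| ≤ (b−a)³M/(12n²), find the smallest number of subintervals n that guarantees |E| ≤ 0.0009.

Need 13/(12n²) ≤ 0.0009.
n² ≥ 13/(12·0.0009) = 1203.7 ⇒ n ≥ 34.6944, so the smallest n is 35.

35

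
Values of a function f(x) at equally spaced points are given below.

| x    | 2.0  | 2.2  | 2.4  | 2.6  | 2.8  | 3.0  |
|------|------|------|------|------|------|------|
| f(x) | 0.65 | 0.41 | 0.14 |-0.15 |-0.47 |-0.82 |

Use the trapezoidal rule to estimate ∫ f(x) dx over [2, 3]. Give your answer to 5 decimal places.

-0.03100

h = 0.2, n = 5.
(h/2)·[y₀ + 2y₁ + 2y₂ + 2y₃ + 2y₄ + y₅] = 0.1·(-0.31) = -0.03100.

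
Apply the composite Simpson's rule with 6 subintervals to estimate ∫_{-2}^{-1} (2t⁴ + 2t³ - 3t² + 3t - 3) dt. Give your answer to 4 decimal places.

-9.5998

h = (-1 − (-2))/6 = 0.166667.
Nodes t₀,…,t₆ = -2, -1.833333, -1.666667, -1.5, -1.333333, -1.166667, -1.
f(t) = 2t⁴ + 2t³ - 3t² + 3t - 3: f₀=-5, f₁=-8.313272, f₂=-10.160494, f₃=-10.875, f₄=-10.753086, f₅=-10.054012, f₆=-9.
(h/3)·[f₀ + 4f₁ + 2f₂ + 4f₃ + 2f₄ + 4f₅ + f₆] = 0.055556·(-172.796296) = -9.5998.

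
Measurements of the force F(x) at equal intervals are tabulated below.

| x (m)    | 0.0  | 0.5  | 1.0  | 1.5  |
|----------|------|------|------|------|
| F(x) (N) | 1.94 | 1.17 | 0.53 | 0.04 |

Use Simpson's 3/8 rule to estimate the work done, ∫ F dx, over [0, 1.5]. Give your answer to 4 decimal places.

h = 0.5, n = 3.
(3h/8)·[y₀ + 3y₁ + 3y₂ + y₃] = 0.1875·(7.08) = 1.3275.

1.3275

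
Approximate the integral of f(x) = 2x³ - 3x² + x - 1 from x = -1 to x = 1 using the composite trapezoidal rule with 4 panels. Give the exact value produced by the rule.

-4.25

h = (1 − (-1))/4 = 0.5.
Nodes x₀,…,x₄ = -1, -0.5, 0, 0.5, 1.
f(x) = 2x³ - 3x² + x - 1: f₀=-7, f₁=-2.5, f₂=-1, f₃=-1, f₄=-1.
(h/2)·[f₀ + 2f₁ + 2f₂ + 2f₃ + f₄] = 0.25·(-17) = -4.25.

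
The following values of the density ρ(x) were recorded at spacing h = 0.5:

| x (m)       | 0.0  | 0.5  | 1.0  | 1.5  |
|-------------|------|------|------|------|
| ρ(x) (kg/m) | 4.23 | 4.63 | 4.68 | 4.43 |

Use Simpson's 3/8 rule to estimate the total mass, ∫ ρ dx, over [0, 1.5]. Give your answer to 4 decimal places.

h = 0.5, n = 3.
(3h/8)·[y₀ + 3y₁ + 3y₂ + y₃] = 0.1875·(36.59) = 6.8606.

6.8606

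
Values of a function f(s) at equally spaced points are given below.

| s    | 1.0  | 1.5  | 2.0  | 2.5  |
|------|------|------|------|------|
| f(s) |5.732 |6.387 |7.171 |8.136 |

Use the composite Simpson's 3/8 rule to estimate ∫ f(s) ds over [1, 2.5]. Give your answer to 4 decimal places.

10.2266

h = 0.5, n = 3.
(3h/8)·[y₀ + 3y₁ + 3y₂ + y₃] = 0.1875·(54.542) = 10.2266.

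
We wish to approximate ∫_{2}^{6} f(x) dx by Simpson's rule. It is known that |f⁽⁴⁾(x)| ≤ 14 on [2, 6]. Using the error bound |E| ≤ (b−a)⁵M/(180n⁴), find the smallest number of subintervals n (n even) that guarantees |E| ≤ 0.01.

Need 14336/(180n⁴) ≤ 0.01.
n⁴ ≥ 14336/(180·0.01) = 7964.44 ⇒ n ≥ 9.4469, so the smallest even n is 10. (n must be even for Simpson's rule.)

10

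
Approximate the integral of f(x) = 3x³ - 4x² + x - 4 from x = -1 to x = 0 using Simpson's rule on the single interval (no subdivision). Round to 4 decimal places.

S = (b−a)/6 · [f(-1) + 4f(-0.5) + f(0)] = 0.166667·[(-12) + 4·(-5.875) + (-4)] = -6.5833.

-6.5833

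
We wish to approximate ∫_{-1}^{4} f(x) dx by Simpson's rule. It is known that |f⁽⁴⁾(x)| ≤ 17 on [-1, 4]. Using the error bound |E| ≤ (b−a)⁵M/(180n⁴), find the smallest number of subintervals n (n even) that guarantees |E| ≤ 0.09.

8

Need 53125/(180n⁴) ≤ 0.09.
n⁴ ≥ 53125/(180·0.09) = 3279.32 ⇒ n ≥ 7.5674, so the smallest even n is 8. (n must be even for Simpson's rule.)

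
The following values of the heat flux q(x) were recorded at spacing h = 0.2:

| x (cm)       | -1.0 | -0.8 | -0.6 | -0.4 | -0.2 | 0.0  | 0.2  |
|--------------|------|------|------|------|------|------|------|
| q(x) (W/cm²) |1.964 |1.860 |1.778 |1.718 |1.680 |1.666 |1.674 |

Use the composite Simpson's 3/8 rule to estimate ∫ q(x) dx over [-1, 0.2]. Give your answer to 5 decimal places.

2.10195

h = 0.2, n = 6.
(3h/8)·[y₀ + 3y₁ + 3y₂ + 2y₃ + 3y₄ + 3y₅ + y₆] = 0.075·(28.026) = 2.10195.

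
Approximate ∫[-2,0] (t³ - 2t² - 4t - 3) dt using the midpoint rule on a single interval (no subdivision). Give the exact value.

M = (b−a)·f(-1) = 2·(-2) = -4.

-4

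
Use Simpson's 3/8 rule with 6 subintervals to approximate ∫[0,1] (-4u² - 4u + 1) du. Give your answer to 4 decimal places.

h = (1 − 0)/6 = 0.166667.
Nodes u₀,…,u₆ = 0, 0.166667, 0.333333, 0.5, 0.666667, 0.833333, 1.
f(u) = -4u² - 4u + 1: f₀=1, f₁=0.222222, f₂=-0.777778, f₃=-2, f₄=-3.444444, f₅=-5.111111, f₆=-7.
(3h/8)·[f₀ + 3f₁ + 3f₂ + 2f₃ + 3f₄ + 3f₅ + f₆] = 0.0625·(-37.333333) = -2.3333.

-2.3333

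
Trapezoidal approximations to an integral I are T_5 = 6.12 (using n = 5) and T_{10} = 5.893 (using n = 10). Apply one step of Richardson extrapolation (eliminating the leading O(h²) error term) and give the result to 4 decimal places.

5.8173

R = (4·T_{10} − T_5) / 3 = (4·5.893 − 6.12)/3 = (17.452)/3 = 5.8173.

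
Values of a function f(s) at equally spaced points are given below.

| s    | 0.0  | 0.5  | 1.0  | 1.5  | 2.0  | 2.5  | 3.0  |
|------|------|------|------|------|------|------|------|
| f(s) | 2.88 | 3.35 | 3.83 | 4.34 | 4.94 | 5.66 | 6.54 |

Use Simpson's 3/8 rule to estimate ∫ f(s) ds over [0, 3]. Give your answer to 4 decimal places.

h = 0.5, n = 6.
(3h/8)·[y₀ + 3y₁ + 3y₂ + 2y₃ + 3y₄ + 3y₅ + y₆] = 0.1875·(71.44) = 13.3950.

13.3950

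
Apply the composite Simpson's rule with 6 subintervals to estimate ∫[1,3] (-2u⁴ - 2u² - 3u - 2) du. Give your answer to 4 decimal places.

h = (3 − 1)/6 = 0.333333.
Nodes u₀,…,u₆ = 1, 1.333333, 1.666667, 2, 2.333333, 2.666667, 3.
f(u) = -2u⁴ - 2u² - 3u - 2: f₀=-9, f₁=-15.876543, f₂=-27.987654, f₃=-48, f₄=-79.172840, f₅=-125.358025, f₆=-191.
(h/3)·[f₀ + 4f₁ + 2f₂ + 4f₃ + 2f₄ + 4f₅ + f₆] = 0.111111·(-1171.259259) = -130.1399.

-130.1399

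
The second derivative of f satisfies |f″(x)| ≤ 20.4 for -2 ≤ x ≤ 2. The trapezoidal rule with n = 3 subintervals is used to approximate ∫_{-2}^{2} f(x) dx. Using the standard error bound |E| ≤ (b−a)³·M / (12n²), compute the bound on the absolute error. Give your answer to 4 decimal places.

|E| ≤ (4)³·20.4 / (12·3²) = 1305.6/108 = 12.0889.

12.0889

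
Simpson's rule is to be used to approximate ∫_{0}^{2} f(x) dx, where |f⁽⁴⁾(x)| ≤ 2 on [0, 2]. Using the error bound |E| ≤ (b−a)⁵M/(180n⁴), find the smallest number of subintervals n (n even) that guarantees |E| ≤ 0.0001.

Need 64/(180n⁴) ≤ 0.0001.
n⁴ ≥ 64/(180·0.0001) = 3555.56 ⇒ n ≥ 7.7219, so the smallest even n is 8. (n must be even for Simpson's rule.)

8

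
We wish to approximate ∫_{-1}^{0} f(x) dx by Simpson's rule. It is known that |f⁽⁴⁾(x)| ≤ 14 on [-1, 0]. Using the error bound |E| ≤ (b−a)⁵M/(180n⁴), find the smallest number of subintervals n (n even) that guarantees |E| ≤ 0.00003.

Need 14/(180n⁴) ≤ 0.00003.
n⁴ ≥ 14/(180·0.00003) = 2592.59 ⇒ n ≥ 7.1357, so the smallest even n is 8. (n must be even for Simpson's rule.)

8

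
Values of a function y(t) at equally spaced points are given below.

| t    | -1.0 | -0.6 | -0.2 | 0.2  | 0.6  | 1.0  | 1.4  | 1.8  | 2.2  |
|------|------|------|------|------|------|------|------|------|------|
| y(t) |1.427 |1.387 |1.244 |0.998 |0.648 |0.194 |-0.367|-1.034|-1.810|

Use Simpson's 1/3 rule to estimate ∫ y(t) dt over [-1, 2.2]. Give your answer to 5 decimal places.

1.17960

h = 0.4, n = 8.
(h/3)·[y₀ + 4y₁ + 2y₂ + 4y₃ + 2y₄ + 4y₅ + 2y₆ + 4y₇ + y₈] = 0.133333·(8.847) = 1.17960.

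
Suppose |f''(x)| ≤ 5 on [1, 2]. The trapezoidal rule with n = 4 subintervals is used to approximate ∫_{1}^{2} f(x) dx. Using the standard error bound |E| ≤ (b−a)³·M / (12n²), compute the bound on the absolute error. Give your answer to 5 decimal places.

|E| ≤ (1)³·5 / (12·4²) = 5/192 = 0.02604.

0.02604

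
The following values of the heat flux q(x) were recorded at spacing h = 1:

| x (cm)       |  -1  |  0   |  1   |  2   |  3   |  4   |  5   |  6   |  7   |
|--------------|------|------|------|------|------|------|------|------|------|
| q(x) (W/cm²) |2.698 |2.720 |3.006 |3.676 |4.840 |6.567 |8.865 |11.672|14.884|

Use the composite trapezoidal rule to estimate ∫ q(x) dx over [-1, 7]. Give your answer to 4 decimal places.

50.1370

h = 1, n = 8.
(h/2)·[y₀ + 2y₁ + 2y₂ + 2y₃ + 2y₄ + 2y₅ + 2y₆ + 2y₇ + y₈] = 0.5·(100.274) = 50.1370.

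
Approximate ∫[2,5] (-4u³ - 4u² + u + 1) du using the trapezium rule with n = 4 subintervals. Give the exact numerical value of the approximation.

h = (5 − 2)/4 = 0.75.
Nodes u₀,…,u₄ = 2, 2.75, 3.5, 4.25, 5.
f(u) = -4u³ - 4u² + u + 1: f₀=-45, f₁=-109.6875, f₂=-216, f₃=-374.0625, f₄=-594.
(h/2)·[f₀ + 2f₁ + 2f₂ + 2f₃ + f₄] = 0.375·(-2038.5) = -764.4375.

-764.4375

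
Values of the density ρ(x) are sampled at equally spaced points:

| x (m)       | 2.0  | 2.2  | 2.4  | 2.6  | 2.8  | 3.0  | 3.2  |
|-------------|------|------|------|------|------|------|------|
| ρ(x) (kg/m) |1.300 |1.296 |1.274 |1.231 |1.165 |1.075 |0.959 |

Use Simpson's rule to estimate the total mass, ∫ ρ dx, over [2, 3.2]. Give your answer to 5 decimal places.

1.43633

h = 0.2, n = 6.
(h/3)·[y₀ + 4y₁ + 2y₂ + 4y₃ + 2y₄ + 4y₅ + y₆] = 0.066667·(21.545) = 1.43633.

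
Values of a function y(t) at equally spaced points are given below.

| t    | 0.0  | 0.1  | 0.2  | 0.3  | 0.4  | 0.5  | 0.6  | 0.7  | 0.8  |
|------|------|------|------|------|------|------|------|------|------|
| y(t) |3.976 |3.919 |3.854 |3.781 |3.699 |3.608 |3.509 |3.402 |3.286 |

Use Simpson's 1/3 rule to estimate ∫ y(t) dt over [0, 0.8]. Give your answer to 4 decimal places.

h = 0.1, n = 8.
(h/3)·[y₀ + 4y₁ + 2y₂ + 4y₃ + 2y₄ + 4y₅ + 2y₆ + 4y₇ + y₈] = 0.033333·(88.226) = 2.9409.

2.9409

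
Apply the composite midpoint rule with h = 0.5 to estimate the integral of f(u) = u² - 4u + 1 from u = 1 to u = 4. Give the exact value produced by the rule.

-6.0625

h = (4 − 1)/6 = 0.5.
Midpoints m₁,…,m₆ = 1.25, 1.75, 2.25, 2.75, 3.25, 3.75.
f(m₁)=-2.4375, f(m₂)=-2.9375, f(m₃)=-2.9375, f(m₄)=-2.4375, f(m₅)=-1.4375, f(m₆)=0.0625.
h·[f(m₁) + f(m₂) + f(m₃) + f(m₄) + f(m₅) + f(m₆)] = 0.5·(-12.125) = -6.0625.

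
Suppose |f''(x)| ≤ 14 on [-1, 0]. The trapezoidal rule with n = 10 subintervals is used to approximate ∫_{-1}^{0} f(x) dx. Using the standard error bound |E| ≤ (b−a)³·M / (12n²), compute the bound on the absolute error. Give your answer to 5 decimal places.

0.01167

|E| ≤ (1)³·14 / (12·10²) = 14/1200 = 0.01167.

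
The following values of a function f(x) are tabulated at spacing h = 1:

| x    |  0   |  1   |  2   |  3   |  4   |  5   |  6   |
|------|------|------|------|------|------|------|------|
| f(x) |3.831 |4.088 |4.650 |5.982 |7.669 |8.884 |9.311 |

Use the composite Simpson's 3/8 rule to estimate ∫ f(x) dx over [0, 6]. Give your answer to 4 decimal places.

37.8671

h = 1, n = 6.
(3h/8)·[y₀ + 3y₁ + 3y₂ + 2y₃ + 3y₄ + 3y₅ + y₆] = 0.375·(100.979) = 37.8671.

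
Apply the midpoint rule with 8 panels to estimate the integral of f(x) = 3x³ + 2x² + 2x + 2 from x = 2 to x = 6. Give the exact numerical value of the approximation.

1135.5

h = (6 − 2)/8 = 0.5.
Midpoints m₁,…,m₈ = 2.25, 2.75, 3.25, 3.75, 4.25, 4.75, 5.25, 5.75.
f(m₁)=50.796875, f(m₂)=85.015625, f(m₃)=132.609375, f(m₄)=195.828125, f(m₅)=276.921875, f(m₆)=378.140625, f(m₇)=501.734375, f(m₈)=649.953125.
h·[f(m₁) + f(m₂) + f(m₃) + f(m₄) + f(m₅) + f(m₆) + f(m₇) + f(m₈)] = 0.5·(2271) = 1135.5.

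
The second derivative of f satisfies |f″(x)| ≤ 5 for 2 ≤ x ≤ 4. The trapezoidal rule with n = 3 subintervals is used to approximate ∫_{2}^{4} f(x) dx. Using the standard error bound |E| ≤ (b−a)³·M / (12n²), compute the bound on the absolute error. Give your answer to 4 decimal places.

0.3704

|E| ≤ (2)³·5 / (12·3²) = 40/108 = 0.3704.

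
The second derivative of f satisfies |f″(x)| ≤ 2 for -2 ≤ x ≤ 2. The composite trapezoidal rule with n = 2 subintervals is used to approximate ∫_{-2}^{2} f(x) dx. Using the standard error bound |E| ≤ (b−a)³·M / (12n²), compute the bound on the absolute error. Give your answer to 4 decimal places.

2.6667

|E| ≤ (4)³·2 / (12·2²) = 128/48 = 2.6667.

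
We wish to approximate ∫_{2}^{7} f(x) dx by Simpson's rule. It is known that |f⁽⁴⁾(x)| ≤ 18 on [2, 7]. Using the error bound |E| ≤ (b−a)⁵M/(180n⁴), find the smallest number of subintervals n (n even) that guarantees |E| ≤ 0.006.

16

Need 56250/(180n⁴) ≤ 0.006.
n⁴ ≥ 56250/(180·0.006) = 52083.3 ⇒ n ≥ 15.1069, so the smallest even n is 16. (n must be even for Simpson's rule.)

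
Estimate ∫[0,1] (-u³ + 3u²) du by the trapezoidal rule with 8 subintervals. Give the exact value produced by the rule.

0.75390625

h = (1 − 0)/8 = 0.125.
Nodes u₀,…,u₈ = 0, 0.125, 0.25, 0.375, 0.5, 0.625, 0.75, 0.875, 1.
f(u) = -u³ + 3u²: f₀=0, f₁=0.044921875, f₂=0.171875, f₃=0.369140625, f₄=0.625, f₅=0.927734375, f₆=1.265625, f₇=1.626953125, f₈=2.
(h/2)·[f₀ + 2f₁ + 2f₂ + 2f₃ + 2f₄ + 2f₅ + 2f₆ + 2f₇ + f₈] = 0.0625·(12.0625) = 0.75390625.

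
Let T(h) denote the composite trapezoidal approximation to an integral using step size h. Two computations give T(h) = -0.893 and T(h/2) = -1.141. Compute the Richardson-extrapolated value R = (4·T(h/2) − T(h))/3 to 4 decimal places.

-1.2237

R = (4·T(h/2) − T(h)) / 3 = (4·(-1.141) − (-0.893))/3 = (-3.671)/3 = -1.2237.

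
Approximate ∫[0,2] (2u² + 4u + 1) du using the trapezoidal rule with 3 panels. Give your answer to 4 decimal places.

h = (2 − 0)/3 = 0.666667.
Nodes u₀,…,u₃ = 0, 0.666667, 1.333333, 2.
f(u) = 2u² + 4u + 1: f₀=1, f₁=4.555556, f₂=9.888889, f₃=17.
(h/2)·[f₀ + 2f₁ + 2f₂ + f₃] = 0.333333·(46.888889) = 15.6296.

15.6296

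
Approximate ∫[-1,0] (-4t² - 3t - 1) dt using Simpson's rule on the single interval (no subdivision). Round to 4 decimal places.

-0.8333

S = (b−a)/6 · [f(-1) + 4f(-0.5) + f(0)] = 0.166667·[(-2) + 4·(-0.5) + (-1)] = -0.8333.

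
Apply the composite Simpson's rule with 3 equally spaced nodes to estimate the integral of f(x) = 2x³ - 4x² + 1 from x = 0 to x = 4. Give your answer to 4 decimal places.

46.6667

h = (4 − 0)/2 = 2.
Nodes x₀,…,x₂ = 0, 2, 4.
f(x) = 2x³ - 4x² + 1: f₀=1, f₁=1, f₂=65.
(h/3)·[f₀ + 4f₁ + f₂] = 0.666667·(70) = 46.6667.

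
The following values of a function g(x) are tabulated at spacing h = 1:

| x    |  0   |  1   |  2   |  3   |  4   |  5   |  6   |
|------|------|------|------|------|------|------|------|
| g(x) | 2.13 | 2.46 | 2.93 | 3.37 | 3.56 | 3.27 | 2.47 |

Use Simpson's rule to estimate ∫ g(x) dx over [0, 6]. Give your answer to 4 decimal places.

h = 1, n = 6.
(h/3)·[y₀ + 4y₁ + 2y₂ + 4y₃ + 2y₄ + 4y₅ + y₆] = 0.333333·(53.98) = 17.9933.

17.9933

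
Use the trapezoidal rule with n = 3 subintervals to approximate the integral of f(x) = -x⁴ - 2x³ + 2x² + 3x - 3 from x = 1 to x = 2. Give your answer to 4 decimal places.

h = (2 − 1)/3 = 0.333333.
Nodes x₀,…,x₃ = 1, 1.333333, 1.666667, 2.
f(x) = -x⁴ - 2x³ + 2x² + 3x - 3: f₀=-1, f₁=-3.345679, f₂=-9.419753, f₃=-21.
(h/2)·[f₀ + 2f₁ + 2f₂ + f₃] = 0.166667·(-47.530864) = -7.9218.

-7.9218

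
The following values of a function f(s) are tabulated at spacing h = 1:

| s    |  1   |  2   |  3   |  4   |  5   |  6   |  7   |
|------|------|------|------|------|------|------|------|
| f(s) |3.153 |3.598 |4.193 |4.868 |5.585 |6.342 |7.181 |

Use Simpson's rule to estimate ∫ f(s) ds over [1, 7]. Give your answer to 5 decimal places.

29.70733

h = 1, n = 6.
(h/3)·[y₀ + 4y₁ + 2y₂ + 4y₃ + 2y₄ + 4y₅ + y₆] = 0.333333·(89.122) = 29.70733.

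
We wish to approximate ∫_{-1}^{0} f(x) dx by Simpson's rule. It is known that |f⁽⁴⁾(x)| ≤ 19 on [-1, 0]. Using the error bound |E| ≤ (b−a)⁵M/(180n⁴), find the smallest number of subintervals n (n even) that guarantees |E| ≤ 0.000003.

Need 19/(180n⁴) ≤ 0.000003.
n⁴ ≥ 19/(180·0.000003) = 35185.2 ⇒ n ≥ 13.6959, so the smallest even n is 14. (n must be even for Simpson's rule.)

14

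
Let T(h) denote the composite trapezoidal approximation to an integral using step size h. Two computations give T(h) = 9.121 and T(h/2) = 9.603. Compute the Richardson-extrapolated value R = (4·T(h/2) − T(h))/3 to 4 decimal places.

R = (4·T(h/2) − T(h)) / 3 = (4·9.603 − 9.121)/3 = (29.291)/3 = 9.7637.

9.7637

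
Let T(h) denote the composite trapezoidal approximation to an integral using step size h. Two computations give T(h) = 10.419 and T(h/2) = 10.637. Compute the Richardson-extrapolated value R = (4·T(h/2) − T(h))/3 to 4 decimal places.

R = (4·T(h/2) − T(h)) / 3 = (4·10.637 − 10.419)/3 = (32.129)/3 = 10.7097.

10.7097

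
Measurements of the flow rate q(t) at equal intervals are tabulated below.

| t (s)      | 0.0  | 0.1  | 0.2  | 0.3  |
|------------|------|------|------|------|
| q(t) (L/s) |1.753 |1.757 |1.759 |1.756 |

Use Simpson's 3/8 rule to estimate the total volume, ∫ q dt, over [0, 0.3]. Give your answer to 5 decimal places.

0.52714

h = 0.1, n = 3.
(3h/8)·[y₀ + 3y₁ + 3y₂ + y₃] = 0.0375·(14.057) = 0.52714.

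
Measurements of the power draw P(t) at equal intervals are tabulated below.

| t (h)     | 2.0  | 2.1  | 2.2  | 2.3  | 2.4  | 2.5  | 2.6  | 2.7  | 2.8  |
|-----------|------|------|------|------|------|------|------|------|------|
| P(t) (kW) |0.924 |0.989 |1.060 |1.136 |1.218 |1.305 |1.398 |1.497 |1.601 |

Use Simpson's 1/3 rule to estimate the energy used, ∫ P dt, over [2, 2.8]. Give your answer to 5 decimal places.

h = 0.1, n = 8.
(h/3)·[y₀ + 4y₁ + 2y₂ + 4y₃ + 2y₄ + 4y₅ + 2y₆ + 4y₇ + y₈] = 0.033333·(29.585) = 0.98617.

0.98617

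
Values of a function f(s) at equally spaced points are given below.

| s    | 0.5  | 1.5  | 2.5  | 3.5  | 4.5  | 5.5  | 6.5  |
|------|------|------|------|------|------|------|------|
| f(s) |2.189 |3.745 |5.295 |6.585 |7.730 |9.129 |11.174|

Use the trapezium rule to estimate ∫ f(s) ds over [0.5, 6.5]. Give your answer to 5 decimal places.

h = 1, n = 6.
(h/2)·[y₀ + 2y₁ + 2y₂ + 2y₃ + 2y₄ + 2y₅ + y₆] = 0.5·(78.331) = 39.16550.

39.16550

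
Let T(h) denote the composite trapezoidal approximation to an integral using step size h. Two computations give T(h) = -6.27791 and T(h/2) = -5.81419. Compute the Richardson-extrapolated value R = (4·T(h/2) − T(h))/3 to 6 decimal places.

R = (4·T(h/2) − T(h)) / 3 = (4·(-5.81419) − (-6.27791))/3 = (-16.97885)/3 = -5.659617.

-5.659617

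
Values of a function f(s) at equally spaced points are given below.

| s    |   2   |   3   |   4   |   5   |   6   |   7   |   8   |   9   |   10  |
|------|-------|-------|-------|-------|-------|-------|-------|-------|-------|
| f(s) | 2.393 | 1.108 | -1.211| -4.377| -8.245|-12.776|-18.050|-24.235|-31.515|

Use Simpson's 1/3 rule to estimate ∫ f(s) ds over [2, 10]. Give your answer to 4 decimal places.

h = 1, n = 8.
(h/3)·[y₀ + 4y₁ + 2y₂ + 4y₃ + 2y₄ + 4y₅ + 2y₆ + 4y₇ + y₈] = 0.333333·(-245.254) = -81.7513.

-81.7513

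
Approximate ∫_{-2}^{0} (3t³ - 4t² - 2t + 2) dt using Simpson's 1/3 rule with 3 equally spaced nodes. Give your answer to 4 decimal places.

-14.6667

h = (0 − (-2))/2 = 1.
Nodes t₀,…,t₂ = -2, -1, 0.
f(t) = 3t³ - 4t² - 2t + 2: f₀=-34, f₁=-3, f₂=2.
(h/3)·[f₀ + 4f₁ + f₂] = 0.333333·(-44) = -14.6667.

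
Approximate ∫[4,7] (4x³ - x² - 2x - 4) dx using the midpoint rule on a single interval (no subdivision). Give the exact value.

1860.75

M = (b−a)·f(5.5) = 3·(620.25) = 1860.75.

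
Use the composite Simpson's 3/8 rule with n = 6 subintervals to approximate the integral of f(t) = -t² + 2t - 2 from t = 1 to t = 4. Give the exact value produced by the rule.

-12

h = (4 − 1)/6 = 0.5.
Nodes t₀,…,t₆ = 1, 1.5, 2, 2.5, 3, 3.5, 4.
f(t) = -t² + 2t - 2: f₀=-1, f₁=-1.25, f₂=-2, f₃=-3.25, f₄=-5, f₅=-7.25, f₆=-10.
(3h/8)·[f₀ + 3f₁ + 3f₂ + 2f₃ + 3f₄ + 3f₅ + f₆] = 0.1875·(-64) = -12.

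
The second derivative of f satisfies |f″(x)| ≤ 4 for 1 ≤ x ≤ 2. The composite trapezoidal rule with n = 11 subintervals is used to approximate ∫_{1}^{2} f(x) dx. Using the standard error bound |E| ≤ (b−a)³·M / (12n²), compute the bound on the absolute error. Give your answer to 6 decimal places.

0.002755

|E| ≤ (1)³·4 / (12·11²) = 4/1452 = 0.002755.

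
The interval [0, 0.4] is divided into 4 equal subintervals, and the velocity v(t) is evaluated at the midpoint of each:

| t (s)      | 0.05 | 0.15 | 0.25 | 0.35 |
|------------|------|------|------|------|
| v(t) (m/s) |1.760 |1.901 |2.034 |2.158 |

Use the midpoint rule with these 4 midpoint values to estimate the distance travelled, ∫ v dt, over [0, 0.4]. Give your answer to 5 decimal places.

0.78530

h = 0.1, n = 4.
h·[y(m₁) + y(m₂) + y(m₃) + y(m₄)] = 0.1·(7.853) = 0.78530.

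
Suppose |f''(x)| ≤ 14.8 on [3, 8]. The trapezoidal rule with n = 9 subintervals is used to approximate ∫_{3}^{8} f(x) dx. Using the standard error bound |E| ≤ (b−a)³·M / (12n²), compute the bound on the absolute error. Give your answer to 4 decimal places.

|E| ≤ (5)³·14.8 / (12·9²) = 1850/972 = 1.9033.

1.9033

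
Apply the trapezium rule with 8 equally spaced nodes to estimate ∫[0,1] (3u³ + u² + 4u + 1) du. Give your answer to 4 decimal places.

h = (1 − 0)/7 = 0.142857.
Nodes u₀,…,u₇ = 0, 0.142857, 0.285714, 0.428571, 0.571429, 0.714286, 0.857143, 1.
f(u) = 3u³ + u² + 4u + 1: f₀=1, f₁=1.600583, f₂=2.294461, f₃=3.134111, f₄=4.172012, f₅=5.460641, f₆=7.052478, f₇=9.
(h/2)·[f₀ + 2f₁ + 2f₂ + 2f₃ + 2f₄ + 2f₅ + 2f₆ + f₇] = 0.071429·(57.428571) = 4.1020.

4.1020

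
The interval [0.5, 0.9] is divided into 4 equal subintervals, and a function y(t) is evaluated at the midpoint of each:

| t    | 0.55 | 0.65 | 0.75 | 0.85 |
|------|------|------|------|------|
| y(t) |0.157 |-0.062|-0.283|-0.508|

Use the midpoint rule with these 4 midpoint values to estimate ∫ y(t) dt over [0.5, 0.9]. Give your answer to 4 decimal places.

-0.0696

h = 0.1, n = 4.
h·[y(m₁) + y(m₂) + y(m₃) + y(m₄)] = 0.1·(-0.696) = -0.0696.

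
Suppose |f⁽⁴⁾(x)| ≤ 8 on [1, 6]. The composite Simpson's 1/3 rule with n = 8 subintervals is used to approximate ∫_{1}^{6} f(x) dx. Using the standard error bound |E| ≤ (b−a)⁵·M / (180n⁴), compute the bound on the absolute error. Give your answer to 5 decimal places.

0.03391

|E| ≤ (5)⁵·8 / (180·8⁴) = 25000/737280 = 0.03391.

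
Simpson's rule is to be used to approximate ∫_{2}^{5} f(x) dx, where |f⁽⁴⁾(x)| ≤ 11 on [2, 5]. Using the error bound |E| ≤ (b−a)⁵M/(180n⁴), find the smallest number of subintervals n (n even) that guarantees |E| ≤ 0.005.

8

Need 2673/(180n⁴) ≤ 0.005.
n⁴ ≥ 2673/(180·0.005) = 2970 ⇒ n ≥ 7.3823, so the smallest even n is 8. (n must be even for Simpson's rule.)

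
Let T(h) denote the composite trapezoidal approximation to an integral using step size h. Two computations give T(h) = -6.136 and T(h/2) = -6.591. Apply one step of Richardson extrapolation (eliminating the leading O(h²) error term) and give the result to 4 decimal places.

-6.7427

R = (4·T(h/2) − T(h)) / 3 = (4·(-6.591) − (-6.136))/3 = (-20.228)/3 = -6.7427.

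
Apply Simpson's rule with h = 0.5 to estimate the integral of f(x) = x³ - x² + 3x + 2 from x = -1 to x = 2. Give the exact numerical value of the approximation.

11.25

h = (2 − (-1))/6 = 0.5.
Nodes x₀,…,x₆ = -1, -0.5, 0, 0.5, 1, 1.5, 2.
f(x) = x³ - x² + 3x + 2: f₀=-3, f₁=0.125, f₂=2, f₃=3.375, f₄=5, f₅=7.625, f₆=12.
(h/3)·[f₀ + 4f₁ + 2f₂ + 4f₃ + 2f₄ + 4f₅ + f₆] = 0.166667·(67.5) = 11.25.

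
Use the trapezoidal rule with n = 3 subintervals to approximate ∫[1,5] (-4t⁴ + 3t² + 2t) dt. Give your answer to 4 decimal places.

-2639.8848

h = (5 − 1)/3 = 1.333333.
Nodes t₀,…,t₃ = 1, 2.333333, 3.666667, 5.
f(t) = -4t⁴ + 3t² + 2t: f₀=1, f₁=-97.567901, f₂=-675.345679, f₃=-2415.
(h/2)·[f₀ + 2f₁ + 2f₂ + f₃] = 0.666667·(-3959.827160) = -2639.8848.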